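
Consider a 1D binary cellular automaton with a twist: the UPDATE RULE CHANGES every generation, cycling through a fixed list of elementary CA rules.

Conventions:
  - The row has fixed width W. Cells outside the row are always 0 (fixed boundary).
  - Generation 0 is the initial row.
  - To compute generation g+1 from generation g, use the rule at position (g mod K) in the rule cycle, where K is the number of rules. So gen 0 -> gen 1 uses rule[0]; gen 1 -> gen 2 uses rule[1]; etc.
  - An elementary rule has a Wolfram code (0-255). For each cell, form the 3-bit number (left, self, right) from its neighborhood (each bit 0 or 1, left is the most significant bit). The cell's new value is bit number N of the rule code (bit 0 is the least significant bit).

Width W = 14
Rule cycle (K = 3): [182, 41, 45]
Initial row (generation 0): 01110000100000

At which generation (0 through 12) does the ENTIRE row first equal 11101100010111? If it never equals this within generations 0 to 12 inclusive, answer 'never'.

Gen 0: 01110000100000
Gen 1 (rule 182): 10101001110000
Gen 2 (rule 41): 01010001000111
Gen 3 (rule 45): 01110101010100
Gen 4 (rule 182): 10101111111110
Gen 5 (rule 41): 01011000000000
Gen 6 (rule 45): 01110011111111
Gen 7 (rule 182): 10101101111110
Gen 8 (rule 41): 01011011000000
Gen 9 (rule 45): 01110110011111
Gen 10 (rule 182): 10101001101110
Gen 11 (rule 41): 01010001011000
Gen 12 (rule 45): 01110101110011

Answer: never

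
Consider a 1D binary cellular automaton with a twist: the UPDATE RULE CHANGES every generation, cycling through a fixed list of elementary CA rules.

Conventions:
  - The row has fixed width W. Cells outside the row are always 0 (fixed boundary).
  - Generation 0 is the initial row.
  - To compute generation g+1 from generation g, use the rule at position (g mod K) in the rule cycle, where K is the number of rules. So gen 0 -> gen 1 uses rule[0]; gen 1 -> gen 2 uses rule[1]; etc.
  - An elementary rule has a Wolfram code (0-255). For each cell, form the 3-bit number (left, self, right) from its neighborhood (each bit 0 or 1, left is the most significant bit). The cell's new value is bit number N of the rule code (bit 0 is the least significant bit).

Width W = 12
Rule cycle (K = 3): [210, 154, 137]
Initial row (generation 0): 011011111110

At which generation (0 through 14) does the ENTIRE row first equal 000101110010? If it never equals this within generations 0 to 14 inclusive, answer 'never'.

Answer: 13

Derivation:
Gen 0: 011011111110
Gen 1 (rule 210): 101001111111
Gen 2 (rule 154): 000111111110
Gen 3 (rule 137): 110111111100
Gen 4 (rule 210): 010011111110
Gen 5 (rule 154): 101111111101
Gen 6 (rule 137): 001111111000
Gen 7 (rule 210): 010111111100
Gen 8 (rule 154): 100111111010
Gen 9 (rule 137): 000111110000
Gen 10 (rule 210): 001011111000
Gen 11 (rule 154): 010011110100
Gen 12 (rule 137): 000011100001
Gen 13 (rule 210): 000101110010
Gen 14 (rule 154): 001001101101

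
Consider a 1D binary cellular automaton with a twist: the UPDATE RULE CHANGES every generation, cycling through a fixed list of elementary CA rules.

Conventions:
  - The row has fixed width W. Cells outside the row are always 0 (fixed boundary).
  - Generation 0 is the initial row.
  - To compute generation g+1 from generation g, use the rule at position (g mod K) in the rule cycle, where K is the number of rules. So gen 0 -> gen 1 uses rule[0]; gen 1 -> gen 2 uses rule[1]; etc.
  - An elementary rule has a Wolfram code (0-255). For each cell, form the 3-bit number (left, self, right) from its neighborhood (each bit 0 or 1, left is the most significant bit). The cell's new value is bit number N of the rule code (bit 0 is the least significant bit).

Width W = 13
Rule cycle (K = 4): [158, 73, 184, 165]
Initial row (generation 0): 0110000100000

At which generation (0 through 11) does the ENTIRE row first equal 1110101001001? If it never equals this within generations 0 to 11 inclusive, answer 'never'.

Gen 0: 0110000100000
Gen 1 (rule 158): 1101001110000
Gen 2 (rule 73): 1100001010111
Gen 3 (rule 184): 1010000101110
Gen 4 (rule 165): 1110110110100
Gen 5 (rule 158): 1100100100110
Gen 6 (rule 73): 1100000000110
Gen 7 (rule 184): 1010000000101
Gen 8 (rule 165): 1110111110111
Gen 9 (rule 158): 1100111100110
Gen 10 (rule 73): 1100100100110
Gen 11 (rule 184): 1010010010101

Answer: never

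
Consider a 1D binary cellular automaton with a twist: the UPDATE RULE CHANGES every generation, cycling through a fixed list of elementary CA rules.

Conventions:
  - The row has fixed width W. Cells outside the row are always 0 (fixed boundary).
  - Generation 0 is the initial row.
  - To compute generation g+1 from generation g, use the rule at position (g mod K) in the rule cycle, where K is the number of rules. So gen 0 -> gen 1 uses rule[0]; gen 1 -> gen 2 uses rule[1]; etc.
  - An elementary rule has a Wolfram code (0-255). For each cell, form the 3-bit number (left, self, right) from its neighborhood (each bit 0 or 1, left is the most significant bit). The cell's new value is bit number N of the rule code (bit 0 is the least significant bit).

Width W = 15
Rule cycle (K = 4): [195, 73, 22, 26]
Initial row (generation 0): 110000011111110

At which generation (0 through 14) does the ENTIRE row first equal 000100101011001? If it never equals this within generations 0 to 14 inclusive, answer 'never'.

Answer: never

Derivation:
Gen 0: 110000011111110
Gen 1 (rule 195): 010111101111110
Gen 2 (rule 73): 000100101000010
Gen 3 (rule 22): 001111101100111
Gen 4 (rule 26): 011000001011100
Gen 5 (rule 195): 101011110001101
Gen 6 (rule 73): 000010010101100
Gen 7 (rule 22): 000111110100010
Gen 8 (rule 26): 001100000010101
Gen 9 (rule 195): 110101111100000
Gen 10 (rule 73): 110001000101111
Gen 11 (rule 22): 001011101100000
Gen 12 (rule 26): 010010001010000
Gen 13 (rule 195): 100100110000111
Gen 14 (rule 73): 000000110110101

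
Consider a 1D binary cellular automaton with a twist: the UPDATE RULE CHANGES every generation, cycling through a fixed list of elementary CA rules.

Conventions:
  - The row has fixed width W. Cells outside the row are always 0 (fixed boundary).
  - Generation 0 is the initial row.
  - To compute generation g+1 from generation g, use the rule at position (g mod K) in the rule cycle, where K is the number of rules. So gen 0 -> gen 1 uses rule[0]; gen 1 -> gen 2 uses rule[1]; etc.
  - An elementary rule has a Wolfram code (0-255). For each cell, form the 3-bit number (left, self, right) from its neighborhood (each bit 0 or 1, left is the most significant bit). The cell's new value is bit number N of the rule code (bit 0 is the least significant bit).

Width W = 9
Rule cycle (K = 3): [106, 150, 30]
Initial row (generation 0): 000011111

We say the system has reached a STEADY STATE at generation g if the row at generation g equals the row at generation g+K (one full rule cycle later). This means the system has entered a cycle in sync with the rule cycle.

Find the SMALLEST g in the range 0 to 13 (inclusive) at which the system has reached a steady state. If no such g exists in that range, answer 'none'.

Gen 0: 000011111
Gen 1 (rule 106): 000110001
Gen 2 (rule 150): 001001011
Gen 3 (rule 30): 011111010
Gen 4 (rule 106): 110001100
Gen 5 (rule 150): 001010010
Gen 6 (rule 30): 011011111
Gen 7 (rule 106): 111110001
Gen 8 (rule 150): 011101011
Gen 9 (rule 30): 110001010
Gen 10 (rule 106): 110010100
Gen 11 (rule 150): 001110110
Gen 12 (rule 30): 011000101
Gen 13 (rule 106): 111001010
Gen 14 (rule 150): 010111011
Gen 15 (rule 30): 110100010
Gen 16 (rule 106): 111000100

Answer: none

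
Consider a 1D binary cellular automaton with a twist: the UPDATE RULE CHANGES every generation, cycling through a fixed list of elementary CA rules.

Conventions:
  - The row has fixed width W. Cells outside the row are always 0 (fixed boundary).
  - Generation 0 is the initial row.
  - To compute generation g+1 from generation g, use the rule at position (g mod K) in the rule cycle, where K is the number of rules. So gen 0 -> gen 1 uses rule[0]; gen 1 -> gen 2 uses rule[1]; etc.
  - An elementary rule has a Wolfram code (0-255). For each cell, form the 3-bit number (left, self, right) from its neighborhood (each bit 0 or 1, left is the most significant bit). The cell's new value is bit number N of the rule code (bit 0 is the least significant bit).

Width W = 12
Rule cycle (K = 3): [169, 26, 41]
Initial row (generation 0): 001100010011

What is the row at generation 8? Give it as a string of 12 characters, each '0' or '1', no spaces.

Answer: 100001000000

Derivation:
Gen 0: 001100010011
Gen 1 (rule 169): 101001000010
Gen 2 (rule 26): 000110100101
Gen 3 (rule 41): 110101000010
Gen 4 (rule 169): 101010011000
Gen 5 (rule 26): 000001110100
Gen 6 (rule 41): 111101001001
Gen 7 (rule 169): 111010000000
Gen 8 (rule 26): 100001000000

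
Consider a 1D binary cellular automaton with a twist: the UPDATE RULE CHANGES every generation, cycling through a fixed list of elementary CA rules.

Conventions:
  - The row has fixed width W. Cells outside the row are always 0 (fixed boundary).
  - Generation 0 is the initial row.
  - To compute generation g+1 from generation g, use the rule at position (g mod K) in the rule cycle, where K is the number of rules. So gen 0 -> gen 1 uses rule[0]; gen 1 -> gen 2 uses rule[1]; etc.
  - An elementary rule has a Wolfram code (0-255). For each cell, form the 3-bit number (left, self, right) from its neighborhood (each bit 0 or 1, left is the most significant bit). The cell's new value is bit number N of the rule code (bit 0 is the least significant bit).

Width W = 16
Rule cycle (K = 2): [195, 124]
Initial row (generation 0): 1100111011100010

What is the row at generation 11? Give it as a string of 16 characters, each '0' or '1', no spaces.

Gen 0: 1100111011100010
Gen 1 (rule 195): 0101011001101100
Gen 2 (rule 124): 0111111101111110
Gen 3 (rule 195): 1011111100111110
Gen 4 (rule 124): 1110000110100011
Gen 5 (rule 195): 0110111010001101
Gen 6 (rule 124): 0111101111001111
Gen 7 (rule 195): 1011100111010111
Gen 8 (rule 124): 1110110101111101
Gen 9 (rule 195): 0110010000111100
Gen 10 (rule 124): 0111011000100110
Gen 11 (rule 195): 1011001011001010

Answer: 1011001011001010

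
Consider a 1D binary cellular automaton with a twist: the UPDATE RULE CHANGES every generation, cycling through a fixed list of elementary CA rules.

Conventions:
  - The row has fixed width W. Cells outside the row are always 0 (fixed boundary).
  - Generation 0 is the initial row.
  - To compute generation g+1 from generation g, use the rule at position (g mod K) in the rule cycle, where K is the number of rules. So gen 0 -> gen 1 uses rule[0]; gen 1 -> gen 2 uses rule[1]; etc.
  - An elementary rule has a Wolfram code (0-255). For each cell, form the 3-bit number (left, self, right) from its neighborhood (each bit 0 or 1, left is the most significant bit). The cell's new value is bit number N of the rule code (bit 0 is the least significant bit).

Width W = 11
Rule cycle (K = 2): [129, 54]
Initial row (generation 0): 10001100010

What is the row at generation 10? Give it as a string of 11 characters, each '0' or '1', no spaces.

Gen 0: 10001100010
Gen 1 (rule 129): 00100001000
Gen 2 (rule 54): 01110011100
Gen 3 (rule 129): 00100001001
Gen 4 (rule 54): 01110011111
Gen 5 (rule 129): 00100001110
Gen 6 (rule 54): 01110010001
Gen 7 (rule 129): 00100000100
Gen 8 (rule 54): 01110001110
Gen 9 (rule 129): 00100100100
Gen 10 (rule 54): 01111111110

Answer: 01111111110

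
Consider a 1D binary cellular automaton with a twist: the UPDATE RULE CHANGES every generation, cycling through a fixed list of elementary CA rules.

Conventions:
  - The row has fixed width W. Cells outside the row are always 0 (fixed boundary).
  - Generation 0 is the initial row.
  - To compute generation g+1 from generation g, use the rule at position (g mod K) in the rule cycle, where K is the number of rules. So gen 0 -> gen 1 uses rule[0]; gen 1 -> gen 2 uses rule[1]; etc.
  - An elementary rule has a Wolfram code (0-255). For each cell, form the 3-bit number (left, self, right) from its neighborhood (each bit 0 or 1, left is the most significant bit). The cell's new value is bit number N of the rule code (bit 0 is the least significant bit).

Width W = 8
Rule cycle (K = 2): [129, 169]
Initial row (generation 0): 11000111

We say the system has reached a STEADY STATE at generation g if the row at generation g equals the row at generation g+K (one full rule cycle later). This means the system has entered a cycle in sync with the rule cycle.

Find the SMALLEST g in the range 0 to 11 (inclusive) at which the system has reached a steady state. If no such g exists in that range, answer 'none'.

Answer: 10

Derivation:
Gen 0: 11000111
Gen 1 (rule 129): 00010010
Gen 2 (rule 169): 11000000
Gen 3 (rule 129): 00011111
Gen 4 (rule 169): 11011110
Gen 5 (rule 129): 00001100
Gen 6 (rule 169): 11101001
Gen 7 (rule 129): 01000000
Gen 8 (rule 169): 00011111
Gen 9 (rule 129): 11001110
Gen 10 (rule 169): 10001100
Gen 11 (rule 129): 00100001
Gen 12 (rule 169): 10001100
Gen 13 (rule 129): 00100001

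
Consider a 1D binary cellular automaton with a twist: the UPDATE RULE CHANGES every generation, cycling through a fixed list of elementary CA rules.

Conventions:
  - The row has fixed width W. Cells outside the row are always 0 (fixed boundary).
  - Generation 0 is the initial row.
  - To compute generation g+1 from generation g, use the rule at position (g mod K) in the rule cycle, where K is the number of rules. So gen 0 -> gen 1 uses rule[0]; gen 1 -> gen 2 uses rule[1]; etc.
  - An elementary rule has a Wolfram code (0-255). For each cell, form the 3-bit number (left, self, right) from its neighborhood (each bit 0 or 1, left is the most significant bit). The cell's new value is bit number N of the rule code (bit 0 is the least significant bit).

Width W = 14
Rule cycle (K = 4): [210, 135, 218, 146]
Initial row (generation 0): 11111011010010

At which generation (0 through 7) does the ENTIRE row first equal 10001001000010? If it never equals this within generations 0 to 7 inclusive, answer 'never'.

Gen 0: 11111011010010
Gen 1 (rule 210): 01111001001101
Gen 2 (rule 135): 10110011010001
Gen 3 (rule 218): 00111111001010
Gen 4 (rule 146): 01011110110001
Gen 5 (rule 210): 10001110011010
Gen 6 (rule 135): 10110100100010
Gen 7 (rule 218): 00110011010101

Answer: never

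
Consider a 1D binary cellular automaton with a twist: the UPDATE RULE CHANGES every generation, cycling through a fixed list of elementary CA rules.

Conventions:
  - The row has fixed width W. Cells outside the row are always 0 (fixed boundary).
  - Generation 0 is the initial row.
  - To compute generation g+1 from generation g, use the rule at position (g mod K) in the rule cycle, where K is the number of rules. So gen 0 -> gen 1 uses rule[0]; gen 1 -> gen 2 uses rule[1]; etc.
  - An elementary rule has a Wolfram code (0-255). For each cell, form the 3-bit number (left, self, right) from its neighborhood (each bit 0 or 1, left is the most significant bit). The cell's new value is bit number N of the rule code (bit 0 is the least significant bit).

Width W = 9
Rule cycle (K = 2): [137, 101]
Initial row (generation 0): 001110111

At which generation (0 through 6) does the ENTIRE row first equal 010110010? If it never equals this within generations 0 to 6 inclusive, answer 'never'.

Answer: never

Derivation:
Gen 0: 001110111
Gen 1 (rule 137): 101100110
Gen 2 (rule 101): 110100010
Gen 3 (rule 137): 100001000
Gen 4 (rule 101): 101101011
Gen 5 (rule 137): 001000010
Gen 6 (rule 101): 101011010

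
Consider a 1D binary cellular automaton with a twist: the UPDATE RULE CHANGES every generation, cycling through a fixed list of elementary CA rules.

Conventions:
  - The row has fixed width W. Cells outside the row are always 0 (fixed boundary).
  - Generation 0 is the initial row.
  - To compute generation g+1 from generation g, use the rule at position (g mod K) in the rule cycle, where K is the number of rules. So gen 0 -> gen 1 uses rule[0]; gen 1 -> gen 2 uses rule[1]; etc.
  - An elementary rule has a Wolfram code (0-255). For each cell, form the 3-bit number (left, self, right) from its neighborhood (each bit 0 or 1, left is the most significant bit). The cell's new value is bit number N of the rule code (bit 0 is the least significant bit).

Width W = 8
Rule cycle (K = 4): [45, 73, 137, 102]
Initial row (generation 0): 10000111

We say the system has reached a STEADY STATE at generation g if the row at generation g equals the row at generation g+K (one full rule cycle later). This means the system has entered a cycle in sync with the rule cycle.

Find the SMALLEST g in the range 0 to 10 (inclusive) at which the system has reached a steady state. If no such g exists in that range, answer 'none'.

Answer: 10

Derivation:
Gen 0: 10000111
Gen 1 (rule 45): 10110100
Gen 2 (rule 73): 00110001
Gen 3 (rule 137): 10100100
Gen 4 (rule 102): 11101100
Gen 5 (rule 45): 10011001
Gen 6 (rule 73): 00011000
Gen 7 (rule 137): 11010011
Gen 8 (rule 102): 01110101
Gen 9 (rule 45): 01001111
Gen 10 (rule 73): 00001001
Gen 11 (rule 137): 11100000
Gen 12 (rule 102): 00100000
Gen 13 (rule 45): 10101111
Gen 14 (rule 73): 00001001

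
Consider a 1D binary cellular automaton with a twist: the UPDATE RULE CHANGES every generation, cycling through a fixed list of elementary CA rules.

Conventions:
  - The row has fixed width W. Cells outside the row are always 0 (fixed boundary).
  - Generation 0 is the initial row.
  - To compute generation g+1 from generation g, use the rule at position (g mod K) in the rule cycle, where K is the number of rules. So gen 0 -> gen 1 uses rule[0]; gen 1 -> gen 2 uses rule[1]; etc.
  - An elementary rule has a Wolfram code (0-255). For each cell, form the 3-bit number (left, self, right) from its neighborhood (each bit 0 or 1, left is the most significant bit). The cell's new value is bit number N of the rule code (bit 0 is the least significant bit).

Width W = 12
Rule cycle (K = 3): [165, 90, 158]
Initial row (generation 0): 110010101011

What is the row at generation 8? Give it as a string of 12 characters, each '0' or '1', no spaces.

Gen 0: 110010101011
Gen 1 (rule 165): 000011111100
Gen 2 (rule 90): 000110000110
Gen 3 (rule 158): 001101001101
Gen 4 (rule 165): 100011000011
Gen 5 (rule 90): 010111100111
Gen 6 (rule 158): 110111011110
Gen 7 (rule 165): 001010101100
Gen 8 (rule 90): 010000001110

Answer: 010000001110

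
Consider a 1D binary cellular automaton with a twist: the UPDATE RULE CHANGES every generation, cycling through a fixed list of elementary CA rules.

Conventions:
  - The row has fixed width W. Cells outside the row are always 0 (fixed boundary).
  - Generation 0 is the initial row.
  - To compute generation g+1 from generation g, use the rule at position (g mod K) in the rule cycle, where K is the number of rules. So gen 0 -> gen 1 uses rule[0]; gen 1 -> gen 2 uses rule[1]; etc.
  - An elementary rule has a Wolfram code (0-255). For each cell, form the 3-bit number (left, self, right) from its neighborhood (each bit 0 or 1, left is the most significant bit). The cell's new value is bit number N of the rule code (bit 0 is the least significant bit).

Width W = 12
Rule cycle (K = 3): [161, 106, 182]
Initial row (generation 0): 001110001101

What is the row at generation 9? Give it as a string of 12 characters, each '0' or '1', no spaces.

Answer: 000000111111

Derivation:
Gen 0: 001110001101
Gen 1 (rule 161): 100100100010
Gen 2 (rule 106): 001001000100
Gen 3 (rule 182): 011111101110
Gen 4 (rule 161): 001111010100
Gen 5 (rule 106): 011001101000
Gen 6 (rule 182): 100110011100
Gen 7 (rule 161): 000000001001
Gen 8 (rule 106): 000000010010
Gen 9 (rule 182): 000000111111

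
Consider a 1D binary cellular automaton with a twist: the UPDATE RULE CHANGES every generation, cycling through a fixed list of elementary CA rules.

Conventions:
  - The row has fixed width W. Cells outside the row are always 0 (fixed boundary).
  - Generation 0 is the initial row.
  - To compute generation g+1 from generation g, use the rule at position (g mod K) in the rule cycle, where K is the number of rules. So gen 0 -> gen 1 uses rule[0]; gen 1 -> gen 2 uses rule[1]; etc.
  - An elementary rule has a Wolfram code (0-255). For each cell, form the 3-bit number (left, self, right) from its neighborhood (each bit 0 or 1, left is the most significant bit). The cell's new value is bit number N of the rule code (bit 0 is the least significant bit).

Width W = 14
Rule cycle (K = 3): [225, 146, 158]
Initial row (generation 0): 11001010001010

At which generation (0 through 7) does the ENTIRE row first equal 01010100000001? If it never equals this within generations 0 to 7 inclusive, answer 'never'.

Gen 0: 11001010001010
Gen 1 (rule 225): 01000100100100
Gen 2 (rule 146): 10101011011010
Gen 3 (rule 158): 10101010010011
Gen 4 (rule 225): 01010100000001
Gen 5 (rule 146): 10000010000010
Gen 6 (rule 158): 11000111000111
Gen 7 (rule 225): 01010011010011

Answer: 4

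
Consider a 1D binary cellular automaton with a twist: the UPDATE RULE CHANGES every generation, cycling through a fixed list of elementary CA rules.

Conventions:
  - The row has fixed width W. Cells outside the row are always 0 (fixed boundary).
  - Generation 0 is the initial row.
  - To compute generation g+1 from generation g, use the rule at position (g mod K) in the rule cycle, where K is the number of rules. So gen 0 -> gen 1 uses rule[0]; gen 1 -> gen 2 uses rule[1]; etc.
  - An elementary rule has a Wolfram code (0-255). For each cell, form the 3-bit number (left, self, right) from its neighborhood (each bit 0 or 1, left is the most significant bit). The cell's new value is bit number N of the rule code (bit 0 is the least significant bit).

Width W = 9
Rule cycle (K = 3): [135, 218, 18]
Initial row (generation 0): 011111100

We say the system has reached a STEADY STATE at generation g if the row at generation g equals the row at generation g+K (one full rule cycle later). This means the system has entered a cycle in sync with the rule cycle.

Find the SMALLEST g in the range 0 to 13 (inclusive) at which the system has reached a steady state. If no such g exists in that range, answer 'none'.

Gen 0: 011111100
Gen 1 (rule 135): 101111001
Gen 2 (rule 218): 001111110
Gen 3 (rule 18): 010000001
Gen 4 (rule 135): 110111111
Gen 5 (rule 218): 110111111
Gen 6 (rule 18): 000000000
Gen 7 (rule 135): 111111111
Gen 8 (rule 218): 111111111
Gen 9 (rule 18): 000000000
Gen 10 (rule 135): 111111111
Gen 11 (rule 218): 111111111
Gen 12 (rule 18): 000000000
Gen 13 (rule 135): 111111111
Gen 14 (rule 218): 111111111
Gen 15 (rule 18): 000000000
Gen 16 (rule 135): 111111111

Answer: 6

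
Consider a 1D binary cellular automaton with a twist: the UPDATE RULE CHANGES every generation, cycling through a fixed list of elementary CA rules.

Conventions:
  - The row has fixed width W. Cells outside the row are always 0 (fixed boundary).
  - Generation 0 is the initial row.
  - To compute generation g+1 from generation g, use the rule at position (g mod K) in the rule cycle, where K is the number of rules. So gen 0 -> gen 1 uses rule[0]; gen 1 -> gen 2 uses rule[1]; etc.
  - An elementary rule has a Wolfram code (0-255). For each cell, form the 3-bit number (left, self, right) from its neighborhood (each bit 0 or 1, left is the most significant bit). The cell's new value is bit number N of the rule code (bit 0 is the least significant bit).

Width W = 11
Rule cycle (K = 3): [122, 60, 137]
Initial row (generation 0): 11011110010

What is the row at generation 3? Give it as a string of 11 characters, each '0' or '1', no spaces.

Answer: 00100000010

Derivation:
Gen 0: 11011110010
Gen 1 (rule 122): 11110011101
Gen 2 (rule 60): 10001010011
Gen 3 (rule 137): 00100000010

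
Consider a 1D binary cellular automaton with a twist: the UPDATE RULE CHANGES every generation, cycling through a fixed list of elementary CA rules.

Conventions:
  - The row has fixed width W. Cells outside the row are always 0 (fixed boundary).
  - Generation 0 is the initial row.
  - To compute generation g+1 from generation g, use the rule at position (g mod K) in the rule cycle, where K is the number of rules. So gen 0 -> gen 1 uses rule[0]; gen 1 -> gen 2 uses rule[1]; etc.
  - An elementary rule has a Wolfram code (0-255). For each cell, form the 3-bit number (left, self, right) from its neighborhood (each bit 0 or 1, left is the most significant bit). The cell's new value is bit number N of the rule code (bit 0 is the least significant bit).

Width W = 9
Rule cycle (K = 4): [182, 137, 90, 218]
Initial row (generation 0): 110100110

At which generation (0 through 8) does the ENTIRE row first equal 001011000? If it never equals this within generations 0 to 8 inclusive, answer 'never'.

Answer: 3

Derivation:
Gen 0: 110100110
Gen 1 (rule 182): 001111001
Gen 2 (rule 137): 101110000
Gen 3 (rule 90): 001011000
Gen 4 (rule 218): 010011100
Gen 5 (rule 182): 111101010
Gen 6 (rule 137): 111000000
Gen 7 (rule 90): 101100000
Gen 8 (rule 218): 001110000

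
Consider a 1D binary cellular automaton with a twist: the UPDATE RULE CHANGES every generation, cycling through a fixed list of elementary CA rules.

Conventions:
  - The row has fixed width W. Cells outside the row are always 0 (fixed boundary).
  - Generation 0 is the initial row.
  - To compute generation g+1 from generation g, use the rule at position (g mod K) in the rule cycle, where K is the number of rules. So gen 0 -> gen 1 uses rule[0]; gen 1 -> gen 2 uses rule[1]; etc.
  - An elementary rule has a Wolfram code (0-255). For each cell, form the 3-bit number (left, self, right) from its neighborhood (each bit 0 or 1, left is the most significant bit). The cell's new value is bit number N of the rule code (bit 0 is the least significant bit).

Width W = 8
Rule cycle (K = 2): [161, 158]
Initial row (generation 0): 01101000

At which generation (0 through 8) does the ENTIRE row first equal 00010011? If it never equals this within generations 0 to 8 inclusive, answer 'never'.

Answer: 1

Derivation:
Gen 0: 01101000
Gen 1 (rule 161): 00010011
Gen 2 (rule 158): 00111110
Gen 3 (rule 161): 10011100
Gen 4 (rule 158): 11111010
Gen 5 (rule 161): 01110100
Gen 6 (rule 158): 11100110
Gen 7 (rule 161): 01000000
Gen 8 (rule 158): 11100000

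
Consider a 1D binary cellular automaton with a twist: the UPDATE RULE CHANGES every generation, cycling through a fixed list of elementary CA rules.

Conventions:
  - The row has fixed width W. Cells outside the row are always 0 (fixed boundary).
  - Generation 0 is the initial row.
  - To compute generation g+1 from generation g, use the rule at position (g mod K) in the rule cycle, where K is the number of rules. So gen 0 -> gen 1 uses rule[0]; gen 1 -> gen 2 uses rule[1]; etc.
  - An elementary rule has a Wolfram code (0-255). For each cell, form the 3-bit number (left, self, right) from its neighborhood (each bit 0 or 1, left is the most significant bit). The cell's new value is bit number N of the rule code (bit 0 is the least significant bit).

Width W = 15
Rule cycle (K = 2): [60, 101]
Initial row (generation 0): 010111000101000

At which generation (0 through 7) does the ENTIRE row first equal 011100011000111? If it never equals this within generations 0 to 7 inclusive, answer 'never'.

Gen 0: 010111000101000
Gen 1 (rule 60): 011100100111100
Gen 2 (rule 101): 000100100000101
Gen 3 (rule 60): 000110110000111
Gen 4 (rule 101): 110011010110001
Gen 5 (rule 60): 101010111101001
Gen 6 (rule 101): 111111000111001
Gen 7 (rule 60): 100000100100101

Answer: never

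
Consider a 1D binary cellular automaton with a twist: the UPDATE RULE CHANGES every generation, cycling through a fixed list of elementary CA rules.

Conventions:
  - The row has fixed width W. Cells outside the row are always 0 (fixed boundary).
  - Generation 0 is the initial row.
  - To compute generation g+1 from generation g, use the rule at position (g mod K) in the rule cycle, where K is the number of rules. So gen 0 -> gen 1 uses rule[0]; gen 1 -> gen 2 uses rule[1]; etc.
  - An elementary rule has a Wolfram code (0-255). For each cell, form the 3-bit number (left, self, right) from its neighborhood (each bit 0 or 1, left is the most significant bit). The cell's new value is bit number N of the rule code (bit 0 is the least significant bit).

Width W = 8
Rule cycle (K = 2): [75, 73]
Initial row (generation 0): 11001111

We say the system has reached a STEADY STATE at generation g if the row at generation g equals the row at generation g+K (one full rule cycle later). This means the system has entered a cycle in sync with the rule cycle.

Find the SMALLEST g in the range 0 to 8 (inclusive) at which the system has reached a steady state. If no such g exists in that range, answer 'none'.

Gen 0: 11001111
Gen 1 (rule 75): 11011001
Gen 2 (rule 73): 11011000
Gen 3 (rule 75): 11011011
Gen 4 (rule 73): 11011011
Gen 5 (rule 75): 11011011
Gen 6 (rule 73): 11011011
Gen 7 (rule 75): 11011011
Gen 8 (rule 73): 11011011
Gen 9 (rule 75): 11011011
Gen 10 (rule 73): 11011011

Answer: 3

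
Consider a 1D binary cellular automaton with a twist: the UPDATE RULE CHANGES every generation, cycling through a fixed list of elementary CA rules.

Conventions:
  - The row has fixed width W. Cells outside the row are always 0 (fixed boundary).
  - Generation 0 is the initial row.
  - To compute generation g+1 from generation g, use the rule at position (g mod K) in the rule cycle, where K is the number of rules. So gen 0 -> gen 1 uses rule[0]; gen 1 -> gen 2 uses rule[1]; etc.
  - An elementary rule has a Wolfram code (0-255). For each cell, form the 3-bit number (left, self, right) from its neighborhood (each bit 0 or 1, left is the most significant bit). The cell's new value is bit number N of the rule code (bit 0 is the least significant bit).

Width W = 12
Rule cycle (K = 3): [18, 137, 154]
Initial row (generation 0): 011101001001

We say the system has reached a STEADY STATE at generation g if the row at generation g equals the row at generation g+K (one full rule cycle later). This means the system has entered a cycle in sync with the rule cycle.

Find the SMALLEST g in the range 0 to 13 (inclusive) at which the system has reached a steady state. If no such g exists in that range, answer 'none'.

Gen 0: 011101001001
Gen 1 (rule 18): 100000110110
Gen 2 (rule 137): 001110100100
Gen 3 (rule 154): 011100011010
Gen 4 (rule 18): 100010100001
Gen 5 (rule 137): 001000001100
Gen 6 (rule 154): 010100011010
Gen 7 (rule 18): 100010100001
Gen 8 (rule 137): 001000001100
Gen 9 (rule 154): 010100011010
Gen 10 (rule 18): 100010100001
Gen 11 (rule 137): 001000001100
Gen 12 (rule 154): 010100011010
Gen 13 (rule 18): 100010100001
Gen 14 (rule 137): 001000001100
Gen 15 (rule 154): 010100011010
Gen 16 (rule 18): 100010100001

Answer: 4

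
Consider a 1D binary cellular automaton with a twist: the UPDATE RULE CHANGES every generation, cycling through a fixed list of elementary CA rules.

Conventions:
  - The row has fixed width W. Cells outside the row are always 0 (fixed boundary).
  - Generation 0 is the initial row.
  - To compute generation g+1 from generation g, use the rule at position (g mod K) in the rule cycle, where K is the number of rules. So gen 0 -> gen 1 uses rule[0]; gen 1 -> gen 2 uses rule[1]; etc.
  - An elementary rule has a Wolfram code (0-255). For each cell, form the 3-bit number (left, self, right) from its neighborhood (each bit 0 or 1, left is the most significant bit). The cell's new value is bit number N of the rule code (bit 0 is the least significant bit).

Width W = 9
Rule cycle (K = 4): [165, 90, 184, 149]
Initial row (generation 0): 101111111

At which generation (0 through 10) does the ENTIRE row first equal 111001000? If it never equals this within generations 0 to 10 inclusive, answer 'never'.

Answer: never

Derivation:
Gen 0: 101111111
Gen 1 (rule 165): 110111110
Gen 2 (rule 90): 110100011
Gen 3 (rule 184): 101010010
Gen 4 (rule 149): 101011011
Gen 5 (rule 165): 111100100
Gen 6 (rule 90): 100111010
Gen 7 (rule 184): 010110101
Gen 8 (rule 149): 010000101
Gen 9 (rule 165): 010110111
Gen 10 (rule 90): 100110101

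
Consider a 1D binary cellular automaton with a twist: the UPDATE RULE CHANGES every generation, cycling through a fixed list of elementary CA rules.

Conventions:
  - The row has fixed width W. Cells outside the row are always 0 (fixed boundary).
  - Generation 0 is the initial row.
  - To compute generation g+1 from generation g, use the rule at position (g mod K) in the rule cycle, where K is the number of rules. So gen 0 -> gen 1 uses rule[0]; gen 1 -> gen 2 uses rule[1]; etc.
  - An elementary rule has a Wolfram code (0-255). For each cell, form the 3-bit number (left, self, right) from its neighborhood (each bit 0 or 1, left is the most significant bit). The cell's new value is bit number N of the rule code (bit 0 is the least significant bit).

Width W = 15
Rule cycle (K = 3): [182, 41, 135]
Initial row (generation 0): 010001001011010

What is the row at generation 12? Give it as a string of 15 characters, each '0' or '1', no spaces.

Gen 0: 010001001011010
Gen 1 (rule 182): 111011111100111
Gen 2 (rule 41): 100110000000100
Gen 3 (rule 135): 101000111111101
Gen 4 (rule 182): 111101011111011
Gen 5 (rule 41): 100010110000110
Gen 6 (rule 135): 101110000111000
Gen 7 (rule 182): 110101001010100
Gen 8 (rule 41): 101010000101001
Gen 9 (rule 135): 101010111101011
Gen 10 (rule 182): 111111011011100
Gen 11 (rule 41): 100000110110001
Gen 12 (rule 135): 101111000000111

Answer: 101111000000111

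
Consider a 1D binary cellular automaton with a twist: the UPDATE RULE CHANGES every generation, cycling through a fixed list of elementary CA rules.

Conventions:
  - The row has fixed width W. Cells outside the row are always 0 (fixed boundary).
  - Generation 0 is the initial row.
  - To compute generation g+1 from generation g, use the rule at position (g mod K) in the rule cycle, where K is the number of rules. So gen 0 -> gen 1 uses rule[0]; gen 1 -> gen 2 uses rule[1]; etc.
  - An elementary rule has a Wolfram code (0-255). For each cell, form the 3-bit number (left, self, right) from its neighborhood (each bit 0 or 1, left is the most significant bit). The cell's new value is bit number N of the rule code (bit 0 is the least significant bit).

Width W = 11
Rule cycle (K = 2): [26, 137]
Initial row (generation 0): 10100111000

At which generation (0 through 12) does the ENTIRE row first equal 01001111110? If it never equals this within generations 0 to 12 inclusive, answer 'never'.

Gen 0: 10100111000
Gen 1 (rule 26): 00011100100
Gen 2 (rule 137): 11011000001
Gen 3 (rule 26): 10010100010
Gen 4 (rule 137): 00000001000
Gen 5 (rule 26): 00000010100
Gen 6 (rule 137): 11111000001
Gen 7 (rule 26): 10000100010
Gen 8 (rule 137): 00110001000
Gen 9 (rule 26): 01101010100
Gen 10 (rule 137): 01000000001
Gen 11 (rule 26): 10100000010
Gen 12 (rule 137): 00001111000

Answer: never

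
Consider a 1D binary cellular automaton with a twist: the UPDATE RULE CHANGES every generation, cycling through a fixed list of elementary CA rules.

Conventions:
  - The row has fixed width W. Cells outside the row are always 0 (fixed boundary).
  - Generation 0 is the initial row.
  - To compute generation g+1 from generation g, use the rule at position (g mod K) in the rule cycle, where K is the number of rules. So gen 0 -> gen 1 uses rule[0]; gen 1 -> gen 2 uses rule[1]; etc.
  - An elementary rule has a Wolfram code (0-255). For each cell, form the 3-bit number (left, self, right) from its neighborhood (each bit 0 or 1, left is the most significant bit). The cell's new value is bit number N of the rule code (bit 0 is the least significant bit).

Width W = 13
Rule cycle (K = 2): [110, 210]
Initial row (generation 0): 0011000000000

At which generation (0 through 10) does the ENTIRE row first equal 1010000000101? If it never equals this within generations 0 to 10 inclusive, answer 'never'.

Answer: never

Derivation:
Gen 0: 0011000000000
Gen 1 (rule 110): 0111000000000
Gen 2 (rule 210): 1011100000000
Gen 3 (rule 110): 1110100000000
Gen 4 (rule 210): 0110010000000
Gen 5 (rule 110): 1110110000000
Gen 6 (rule 210): 0110011000000
Gen 7 (rule 110): 1110111000000
Gen 8 (rule 210): 0110011100000
Gen 9 (rule 110): 1110110100000
Gen 10 (rule 210): 0110010010000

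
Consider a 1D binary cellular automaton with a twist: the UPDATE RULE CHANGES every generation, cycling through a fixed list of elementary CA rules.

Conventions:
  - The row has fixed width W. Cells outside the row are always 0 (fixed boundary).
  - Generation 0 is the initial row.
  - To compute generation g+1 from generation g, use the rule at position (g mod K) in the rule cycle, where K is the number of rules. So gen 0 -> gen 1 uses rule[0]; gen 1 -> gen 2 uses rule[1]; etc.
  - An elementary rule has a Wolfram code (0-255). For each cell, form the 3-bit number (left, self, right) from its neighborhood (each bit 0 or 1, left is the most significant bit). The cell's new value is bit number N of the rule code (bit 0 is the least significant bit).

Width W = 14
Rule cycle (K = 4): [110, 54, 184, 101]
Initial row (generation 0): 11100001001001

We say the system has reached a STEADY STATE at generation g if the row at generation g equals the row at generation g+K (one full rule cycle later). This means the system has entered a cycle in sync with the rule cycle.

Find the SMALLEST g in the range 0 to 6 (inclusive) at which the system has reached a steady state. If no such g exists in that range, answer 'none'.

Gen 0: 11100001001001
Gen 1 (rule 110): 10100011011011
Gen 2 (rule 54): 11110100100100
Gen 3 (rule 184): 11101010010010
Gen 4 (rule 101): 00111110010010
Gen 5 (rule 110): 01100010110110
Gen 6 (rule 54): 10010111001001
Gen 7 (rule 184): 01001110100100
Gen 8 (rule 101): 01000011100101
Gen 9 (rule 110): 11000110101111
Gen 10 (rule 54): 00101001110000

Answer: none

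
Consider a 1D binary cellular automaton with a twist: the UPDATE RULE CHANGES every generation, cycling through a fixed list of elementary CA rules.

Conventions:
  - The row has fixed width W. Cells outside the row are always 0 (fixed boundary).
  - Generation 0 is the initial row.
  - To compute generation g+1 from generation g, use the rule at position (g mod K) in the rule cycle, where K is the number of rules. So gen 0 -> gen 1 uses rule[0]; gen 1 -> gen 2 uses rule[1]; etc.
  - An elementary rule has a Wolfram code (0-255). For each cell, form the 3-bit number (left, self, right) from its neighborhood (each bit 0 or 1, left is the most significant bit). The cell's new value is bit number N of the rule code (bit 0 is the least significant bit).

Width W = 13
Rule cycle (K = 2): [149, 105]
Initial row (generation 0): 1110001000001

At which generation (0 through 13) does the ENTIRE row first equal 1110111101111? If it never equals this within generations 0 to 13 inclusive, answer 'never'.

Gen 0: 1110001000001
Gen 1 (rule 149): 0101101111101
Gen 2 (rule 105): 0011111000110
Gen 3 (rule 149): 1001110110001
Gen 4 (rule 105): 0001011110100
Gen 5 (rule 149): 1101001100111
Gen 6 (rule 105): 1110001100101
Gen 7 (rule 149): 0101100010101
Gen 8 (rule 105): 0011101001010
Gen 9 (rule 149): 1001001101011
Gen 10 (rule 105): 0000001110111
Gen 11 (rule 149): 1111100100010
Gen 12 (rule 105): 1000100001000
Gen 13 (rule 149): 1110111101111

Answer: 13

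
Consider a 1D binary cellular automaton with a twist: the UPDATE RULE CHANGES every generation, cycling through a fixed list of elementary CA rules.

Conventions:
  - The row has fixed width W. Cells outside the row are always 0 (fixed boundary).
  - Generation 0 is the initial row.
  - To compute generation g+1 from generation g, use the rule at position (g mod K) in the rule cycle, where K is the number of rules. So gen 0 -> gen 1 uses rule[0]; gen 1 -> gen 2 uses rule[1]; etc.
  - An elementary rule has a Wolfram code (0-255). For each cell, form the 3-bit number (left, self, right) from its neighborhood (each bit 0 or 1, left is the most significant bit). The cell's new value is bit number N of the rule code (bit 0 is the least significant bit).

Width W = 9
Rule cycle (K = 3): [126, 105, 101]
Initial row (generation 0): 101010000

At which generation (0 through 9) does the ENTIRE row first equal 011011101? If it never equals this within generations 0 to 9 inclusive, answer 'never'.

Answer: never

Derivation:
Gen 0: 101010000
Gen 1 (rule 126): 111111000
Gen 2 (rule 105): 100001011
Gen 3 (rule 101): 101101101
Gen 4 (rule 126): 111111111
Gen 5 (rule 105): 100000001
Gen 6 (rule 101): 101111101
Gen 7 (rule 126): 111000111
Gen 8 (rule 105): 101010101
Gen 9 (rule 101): 111111111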